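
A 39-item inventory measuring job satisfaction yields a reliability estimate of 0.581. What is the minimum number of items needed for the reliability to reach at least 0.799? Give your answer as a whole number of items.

Invert Spearman-Brown to solve for n:
n = r_target (1 − r_old) / [ r_old (1 − r_target) ]
n = [0.799 × 0.419] / [0.581 × 0.201]
  = 0.334781 / 0.116781 = 2.8667
2.8667 × 39 = 111.80 → 112 items

112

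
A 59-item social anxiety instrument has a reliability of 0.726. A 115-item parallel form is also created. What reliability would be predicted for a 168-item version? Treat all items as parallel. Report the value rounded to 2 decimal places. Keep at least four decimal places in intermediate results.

0.88

Only the ratio of lengths matters: n = 168/59 = 2.8475
r_{168} = n·r / (1 + (n − 1)·r) = 2.0673 / 2.3413 ≈ 0.8830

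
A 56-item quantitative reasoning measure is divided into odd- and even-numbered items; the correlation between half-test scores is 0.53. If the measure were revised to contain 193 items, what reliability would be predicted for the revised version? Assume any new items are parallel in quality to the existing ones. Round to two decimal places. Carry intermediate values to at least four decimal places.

Full-test reliability from the split-half r: r_full = 2(0.53)/(1 + 0.53) = 0.6928
Then adjust to 193 items: n = 193/56 = 3.4464
r_new = n·r_full / (1 + (n − 1)·r_full) = 2.3877 / 2.6949 ≈ 0.8860

0.89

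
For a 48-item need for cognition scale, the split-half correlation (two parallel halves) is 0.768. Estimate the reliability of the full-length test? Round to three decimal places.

The full test is twice the length of either half (n = 2).
r_full = 2r_hh / (1 + r_hh) = 2 × 0.768 / (1 + 0.768)
r_full = 1.5360 / 1.7680 ≈ 0.8688

0.869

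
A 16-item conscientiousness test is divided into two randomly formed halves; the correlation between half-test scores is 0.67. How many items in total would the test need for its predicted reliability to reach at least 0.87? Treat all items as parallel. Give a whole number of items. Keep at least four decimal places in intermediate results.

r_full = 2(0.67)/(1 + 0.67) = 0.8024
Solve Spearman-Brown for n: n = 0.87(1 − 0.8024) / [0.8024(1 − 0.87)] = 1.6481
Required items = 1.6481 × 16 = 26.37, so 27 items.

27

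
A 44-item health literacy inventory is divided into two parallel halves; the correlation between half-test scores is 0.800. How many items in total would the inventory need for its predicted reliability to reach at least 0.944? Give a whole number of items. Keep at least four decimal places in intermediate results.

Corrected full-test reliability: r_full = 2 × 0.800 / (1 + 0.800) ≈ 0.8889
n = r_tgt(1 − r_full) / [r_full(1 − r_tgt)] = 0.944 × 0.1111 / (0.8889 × 0.056) ≈ 2.1069
Required items = 2.1069 × 44 = 92.70, so 93 items.

93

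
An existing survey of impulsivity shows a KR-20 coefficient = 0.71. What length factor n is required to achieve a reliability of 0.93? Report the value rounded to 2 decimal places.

n = 0.93 × (1 − 0.71) / [ 0.71 × (1 − 0.93) ]
n = 0.2697 / 0.0497 ≈ 5.4266

5.43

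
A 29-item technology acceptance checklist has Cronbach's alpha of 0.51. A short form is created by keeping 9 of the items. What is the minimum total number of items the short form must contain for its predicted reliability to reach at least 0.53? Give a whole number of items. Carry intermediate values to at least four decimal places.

32

First, r for the 9-item form: n = 9/29 = 0.3103, so r_9 = 0.3103·0.51/(1 + (0.3103 − 1)·0.51) = 0.2441
Length factor from the short form to reach 0.53: n' = 0.53(1 − 0.2441) / [0.2441(1 − 0.53)] ≈ 3.4920
Total items = 3.4920 × 9 = 31.43, rounded up to 32.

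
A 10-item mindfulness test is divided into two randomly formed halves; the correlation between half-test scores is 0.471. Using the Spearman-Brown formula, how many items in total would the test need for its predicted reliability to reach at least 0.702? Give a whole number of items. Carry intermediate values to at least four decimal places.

r_full = 2(0.471)/(1 + 0.471) = 0.6404
n = r_tgt(1 − r_full) / [r_full(1 − r_tgt)] = 0.702 × 0.3596 / (0.6404 × 0.298) ≈ 1.3228
Required items = 1.3228 × 10 = 13.23, so 14 items.

14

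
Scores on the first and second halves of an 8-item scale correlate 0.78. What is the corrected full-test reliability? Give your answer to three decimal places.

0.876

r_full = 2(0.78) / (1 + 0.78)
r_full = 1.5600 / 1.7800 ≈ 0.8764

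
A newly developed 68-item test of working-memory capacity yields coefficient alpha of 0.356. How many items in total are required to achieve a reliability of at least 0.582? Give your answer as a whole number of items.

n = [0.582 × 0.644] / [0.356 × 0.418]
  = 0.374808 / 0.148808 = 2.5187
Items needed = n × 68 = 2.5187 × 68 ≈ 171.27 → round up to 172

172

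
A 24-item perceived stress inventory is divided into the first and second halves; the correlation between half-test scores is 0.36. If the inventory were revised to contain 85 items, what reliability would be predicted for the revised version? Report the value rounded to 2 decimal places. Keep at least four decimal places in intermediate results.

0.80

Spearman-Brown correction (n = 2): r_full = 2·0.36/(1 + 0.36) = 0.5294
Length factor from 24 to 85 items: n = 85/24 = 3.5417
r_new = n·r_full / (1 + (n − 1)·r_full) = 1.8750 / 2.3456 ≈ 0.7994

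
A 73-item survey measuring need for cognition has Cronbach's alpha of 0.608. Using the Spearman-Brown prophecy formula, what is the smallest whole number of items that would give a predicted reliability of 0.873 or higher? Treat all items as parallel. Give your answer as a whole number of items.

324

n = 0.873 × (1 − 0.608) / [ 0.608 × (1 − 0.873) ]
  = 0.342216 / 0.077216 = 4.4319
4.4319 × 73 = 323.53 → 324 items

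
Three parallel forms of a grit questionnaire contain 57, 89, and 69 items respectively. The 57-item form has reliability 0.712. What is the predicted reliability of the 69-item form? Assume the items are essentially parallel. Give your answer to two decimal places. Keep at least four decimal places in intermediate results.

The 89-item form is not needed; work directly from the 57-item form with n = 69/57 = 1.2105.
r_{69} = n·r / (1 + (n − 1)·r) = 0.8619 / 1.1499 ≈ 0.7495

0.75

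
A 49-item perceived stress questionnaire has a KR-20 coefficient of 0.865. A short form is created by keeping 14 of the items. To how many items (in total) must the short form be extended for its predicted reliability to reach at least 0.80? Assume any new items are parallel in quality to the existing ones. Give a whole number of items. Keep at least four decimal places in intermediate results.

31

Short-form reliability: n = 14/49 = 0.2857; r_14 = n·r/(1+(n−1)r) ≈ 0.6467
Length factor from the short form to reach 0.80: n' = 0.80(1 − 0.6467) / [0.6467(1 − 0.80)] ≈ 2.1852
Items = 2.1852 × 14 ≈ 30.59 → 31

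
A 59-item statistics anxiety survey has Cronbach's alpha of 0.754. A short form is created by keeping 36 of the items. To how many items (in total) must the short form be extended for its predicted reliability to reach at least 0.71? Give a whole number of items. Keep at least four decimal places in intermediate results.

First, r for the 36-item form: n = 36/59 = 0.6102, so r_36 = 0.6102·0.754/(1 + (0.6102 − 1)·0.754) = 0.6516
Then solve for n' with r_old = 0.6516, r_target = 0.71: n' = 0.71(1 − 0.6516)/[0.6516(1 − 0.71)] = 1.3091
Items = 1.3091 × 36 ≈ 47.13 → 48

48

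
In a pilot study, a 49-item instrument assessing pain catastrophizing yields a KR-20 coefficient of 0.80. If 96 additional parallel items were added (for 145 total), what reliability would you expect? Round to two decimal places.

The new length is 145/49 = 2.9592 times the old.
Spearman-Brown: r_new = n·r / (1 + (n − 1)·r)
r_new = (2.9592 × 0.80) / (1 + (2.9592 − 1) × 0.80)
r_new = 2.3674 / 2.5674 ≈ 0.9221

0.92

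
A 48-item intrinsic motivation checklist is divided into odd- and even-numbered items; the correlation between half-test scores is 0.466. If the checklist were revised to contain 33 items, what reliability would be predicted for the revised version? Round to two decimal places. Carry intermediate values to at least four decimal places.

0.55

Full-test reliability from the split-half r: r_full = 2(0.466)/(1 + 0.466) = 0.6357
Then adjust to 33 items: n = 33/48 = 0.6875
r_new = n·r_full / (1 + (n − 1)·r_full) = 0.4370 / 0.8013 ≈ 0.5454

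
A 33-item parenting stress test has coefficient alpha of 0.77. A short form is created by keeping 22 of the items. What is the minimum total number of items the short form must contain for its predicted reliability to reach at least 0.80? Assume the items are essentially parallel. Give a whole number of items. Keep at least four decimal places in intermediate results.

First, r for the 22-item form: n = 22/33 = 0.6667, so r_22 = 0.6667·0.77/(1 + (0.6667 − 1)·0.77) = 0.6906
Then solve for n' with r_old = 0.6906, r_target = 0.80: n' = 0.80(1 − 0.6906)/[0.6906(1 − 0.80)] = 1.7921
Total items = 1.7921 × 22 = 39.43, rounded up to 40.

40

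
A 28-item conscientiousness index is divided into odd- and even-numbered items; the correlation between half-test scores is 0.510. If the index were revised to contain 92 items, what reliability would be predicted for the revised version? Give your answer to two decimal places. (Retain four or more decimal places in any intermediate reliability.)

0.87

First correct the split-half correlation to full-test reliability: r_full = 2 × 0.510 / (1 + 0.510) ≈ 0.6755
Then adjust to 92 items: n = 92/28 = 3.2857
r_new = n·r_full / (1 + (n − 1)·r_full) = 2.2195 / 2.5440 ≈ 0.8724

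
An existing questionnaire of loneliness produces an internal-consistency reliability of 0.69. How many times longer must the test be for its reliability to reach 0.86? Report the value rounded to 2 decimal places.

2.76

Invert Spearman-Brown to solve for n:
n = r*(1 − r) / [ r (1 − r*) ]
n = [0.86 × 0.31] / [0.69 × 0.14]
  = 0.2666 / 0.0966 = 2.7598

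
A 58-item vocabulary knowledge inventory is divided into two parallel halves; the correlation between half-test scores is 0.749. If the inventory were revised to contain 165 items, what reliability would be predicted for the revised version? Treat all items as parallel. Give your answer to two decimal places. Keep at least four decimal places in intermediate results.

Spearman-Brown correction (n = 2): r_full = 2·0.749/(1 + 0.749) = 0.8565
Then adjust to 165 items: n = 165/58 = 2.8448
r_new = n·r_full / (1 + (n − 1)·r_full) = 2.4366 / 2.5801 ≈ 0.9444

0.94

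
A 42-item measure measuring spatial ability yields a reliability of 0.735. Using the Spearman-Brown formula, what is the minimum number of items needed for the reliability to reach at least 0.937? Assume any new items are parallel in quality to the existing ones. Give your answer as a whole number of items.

226

n = 0.937(1 − 0.735) / [0.735(1 − 0.937)]
n = 0.248305 / 0.046305 ≈ 5.3624
So the test needs 5.3624 × 42 ≈ 225.22 items; rounding up, 226.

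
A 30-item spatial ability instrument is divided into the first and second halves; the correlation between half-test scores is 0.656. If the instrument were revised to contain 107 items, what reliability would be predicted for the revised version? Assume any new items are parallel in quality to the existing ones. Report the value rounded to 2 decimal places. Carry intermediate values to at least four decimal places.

Spearman-Brown correction (n = 2): r_full = 2·0.656/(1 + 0.656) = 0.7923
Length factor from 30 to 107 items: n = 107/30 = 3.5667
r_new = n·r_full / (1 + (n − 1)·r_full) = 2.8259 / 3.0336 ≈ 0.9315

0.93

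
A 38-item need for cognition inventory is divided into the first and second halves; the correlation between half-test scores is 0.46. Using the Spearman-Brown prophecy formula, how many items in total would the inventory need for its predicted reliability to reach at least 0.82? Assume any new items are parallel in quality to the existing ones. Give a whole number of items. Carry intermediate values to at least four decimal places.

r_full = 2(0.46)/(1 + 0.46) = 0.6301
Solve Spearman-Brown for n: n = 0.82(1 − 0.6301) / [0.6301(1 − 0.82)] = 2.6743
Items = 2.6743 × 38 ≈ 101.62 → 102

102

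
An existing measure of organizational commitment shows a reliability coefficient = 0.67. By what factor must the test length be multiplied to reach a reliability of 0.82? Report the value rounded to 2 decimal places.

2.24

Rearranging the Spearman-Brown formula for n,
n = r*(1 − r) / [ r (1 − r*) ]
n = [0.82 × 0.33] / [0.67 × 0.18]
  = 0.2706 / 0.1206 = 2.2438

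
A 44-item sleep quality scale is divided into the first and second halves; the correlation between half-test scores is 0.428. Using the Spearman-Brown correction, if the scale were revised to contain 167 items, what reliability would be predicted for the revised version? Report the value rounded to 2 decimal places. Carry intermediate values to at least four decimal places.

0.85

Spearman-Brown correction (n = 2): r_full = 2·0.428/(1 + 0.428) = 0.5994
Length factor from 44 to 167 items: n = 167/44 = 3.7955
r_new = n·r_full / (1 + (n − 1)·r_full) = 2.2750 / 2.6756 ≈ 0.8503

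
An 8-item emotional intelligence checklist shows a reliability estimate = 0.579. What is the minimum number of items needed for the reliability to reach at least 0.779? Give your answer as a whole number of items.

n = 0.779 × (1 − 0.579) / [ 0.579 × (1 − 0.779) ]
n = 0.327959 / 0.127959 ≈ 2.5630
Items needed = n × 8 = 2.5630 × 8 ≈ 20.50 → round up to 21

21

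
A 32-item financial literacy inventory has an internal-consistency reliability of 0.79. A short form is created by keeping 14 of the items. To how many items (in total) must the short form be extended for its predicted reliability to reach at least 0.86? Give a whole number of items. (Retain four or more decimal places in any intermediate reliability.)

First, r for the 14-item form: n = 14/32 = 0.4375, so r_14 = 0.4375·0.79/(1 + (0.4375 − 1)·0.79) = 0.6220
Length factor from the short form to reach 0.86: n' = 0.86(1 − 0.6220) / [0.6220(1 − 0.86)] ≈ 3.7331
Total items = 3.7331 × 14 = 52.26, rounded up to 53.

53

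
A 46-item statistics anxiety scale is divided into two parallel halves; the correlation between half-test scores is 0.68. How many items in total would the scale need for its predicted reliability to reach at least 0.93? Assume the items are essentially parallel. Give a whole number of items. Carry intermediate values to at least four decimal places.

144

Corrected full-test reliability: r_full = 2 × 0.68 / (1 + 0.68) ≈ 0.8095
Solve Spearman-Brown for n: n = 0.93(1 − 0.8095) / [0.8095(1 − 0.93)] = 3.1265
Items = 3.1265 × 46 ≈ 143.82 → 144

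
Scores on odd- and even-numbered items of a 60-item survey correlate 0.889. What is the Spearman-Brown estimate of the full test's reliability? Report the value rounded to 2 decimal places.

0.94

Each half is half the length of the full test, so the full test is n = 2 times a half.
r_full = 2(0.889) / (1 + 0.889)
       = 1.7780 / 1.8890 = 0.9412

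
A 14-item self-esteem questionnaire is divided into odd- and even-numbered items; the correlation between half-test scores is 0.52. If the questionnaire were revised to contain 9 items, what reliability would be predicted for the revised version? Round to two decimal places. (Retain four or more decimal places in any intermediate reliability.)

Full-test reliability from the split-half r: r_full = 2(0.52)/(1 + 0.52) = 0.6842
Then adjust to 9 items: n = 9/14 = 0.6429
r_new = n·r_full / (1 + (n − 1)·r_full) = 0.4399 / 0.7557 ≈ 0.5821

0.58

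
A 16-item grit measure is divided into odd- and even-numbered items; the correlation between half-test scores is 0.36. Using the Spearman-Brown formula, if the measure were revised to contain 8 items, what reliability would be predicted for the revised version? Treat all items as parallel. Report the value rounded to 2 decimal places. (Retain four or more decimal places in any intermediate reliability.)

First correct the split-half correlation to full-test reliability: r_full = 2 × 0.36 / (1 + 0.36) ≈ 0.5294
Then adjust to 8 items: n = 8/16 = 0.5000
r_new = n·r_full / (1 + (n − 1)·r_full) = 0.2647 / 0.7353 ≈ 0.3600

0.36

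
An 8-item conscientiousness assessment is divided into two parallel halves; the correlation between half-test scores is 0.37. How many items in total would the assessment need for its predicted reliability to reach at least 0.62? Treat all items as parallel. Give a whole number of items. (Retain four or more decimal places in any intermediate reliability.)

r_full = 2(0.37)/(1 + 0.37) = 0.5401
Solve Spearman-Brown for n: n = 0.62(1 − 0.5401) / [0.5401(1 − 0.62)] = 1.3893
Items = 1.3893 × 8 ≈ 11.11 → 12

12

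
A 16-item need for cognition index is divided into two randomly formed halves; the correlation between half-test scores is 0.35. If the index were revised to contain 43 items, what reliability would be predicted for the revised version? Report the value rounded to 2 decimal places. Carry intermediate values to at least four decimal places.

Spearman-Brown correction (n = 2): r_full = 2·0.35/(1 + 0.35) = 0.5185
Then adjust to 43 items: n = 43/16 = 2.6875
r_new = n·r_full / (1 + (n − 1)·r_full) = 1.3935 / 1.8750 ≈ 0.7432

0.74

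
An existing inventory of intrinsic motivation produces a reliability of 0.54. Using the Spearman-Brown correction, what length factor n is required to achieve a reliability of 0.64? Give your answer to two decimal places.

1.51

n = [0.64 × 0.46] / [0.54 × 0.36]
  = 0.2944 / 0.1944 = 1.5144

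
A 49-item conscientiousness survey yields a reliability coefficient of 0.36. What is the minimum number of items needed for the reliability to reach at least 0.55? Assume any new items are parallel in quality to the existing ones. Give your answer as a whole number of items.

107

Spearman-Brown solved for the length factor n:
n = r*(1 − r) / [ r (1 − r*) ]
n = 0.55(1 − 0.36) / [0.36(1 − 0.55)]
n = 0.3520 / 0.1620 ≈ 2.1728
Items needed = n × 49 = 2.1728 × 49 ≈ 106.47 → round up to 107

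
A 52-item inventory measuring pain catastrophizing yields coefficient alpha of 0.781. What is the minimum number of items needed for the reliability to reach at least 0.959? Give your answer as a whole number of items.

342

n = [0.959 × 0.219] / [0.781 × 0.041]
n = 0.210021 / 0.032021 ≈ 6.5589
6.5589 × 52 = 341.06 → 342 items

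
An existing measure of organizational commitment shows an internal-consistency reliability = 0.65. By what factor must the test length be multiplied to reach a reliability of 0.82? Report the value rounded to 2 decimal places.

2.45

n = [0.82 × 0.35] / [0.65 × 0.18]
  = 0.2870 / 0.1170 = 2.4530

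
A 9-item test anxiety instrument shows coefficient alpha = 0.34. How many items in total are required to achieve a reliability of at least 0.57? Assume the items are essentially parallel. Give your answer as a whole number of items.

Spearman-Brown solved for the length factor n:
n = r*(1 − r) / [ r (1 − r*) ]
n = 0.57 × (1 − 0.34) / [ 0.34 × (1 − 0.57) ]
  = 0.3762 / 0.1462 = 2.5732
So the test needs 2.5732 × 9 ≈ 23.16 items; rounding up, 24.

24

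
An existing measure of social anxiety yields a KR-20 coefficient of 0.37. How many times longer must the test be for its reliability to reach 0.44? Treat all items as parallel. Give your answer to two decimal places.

1.34

Spearman-Brown solved for the length factor n:
n = r_target (1 − r_old) / [ r_old (1 − r_target) ]
n = [0.44 × 0.63] / [0.37 × 0.56]
n = 0.2772 / 0.2072 ≈ 1.3378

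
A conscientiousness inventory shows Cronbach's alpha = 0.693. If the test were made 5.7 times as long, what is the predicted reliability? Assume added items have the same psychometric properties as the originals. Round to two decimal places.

By Spearman-Brown, r_new = n r / (1 + (n − 1) r).
r_new = 5.7·0.693 / [1 + (5.7 − 1)·0.693]
     = 3.9501 / 4.2571 = 0.9279

0.93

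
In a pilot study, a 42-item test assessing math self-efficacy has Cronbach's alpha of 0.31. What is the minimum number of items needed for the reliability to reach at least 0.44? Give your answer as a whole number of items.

74

Rearranging the Spearman-Brown formula for n,
n = r_target (1 − r_old) / [ r_old (1 − r_target) ]
n = [0.44 × 0.69] / [0.31 × 0.56]
  = 0.3036 / 0.1736 = 1.7488
1.7488 × 42 = 73.45 → 74 items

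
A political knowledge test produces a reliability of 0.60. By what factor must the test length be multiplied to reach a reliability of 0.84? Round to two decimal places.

3.50

n = [0.84 × 0.40] / [0.60 × 0.16]
n = 0.3360 / 0.0960 ≈ 3.5000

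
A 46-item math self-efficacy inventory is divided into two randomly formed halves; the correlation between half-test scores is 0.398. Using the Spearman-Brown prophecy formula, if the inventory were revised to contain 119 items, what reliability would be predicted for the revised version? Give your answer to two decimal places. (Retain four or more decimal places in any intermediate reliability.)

0.77

Full-test reliability from the split-half r: r_full = 2(0.398)/(1 + 0.398) = 0.5694
Length factor from 46 to 119 items: n = 119/46 = 2.5870
r_new = n·r_full / (1 + (n − 1)·r_full) = 1.4730 / 1.9036 ≈ 0.7738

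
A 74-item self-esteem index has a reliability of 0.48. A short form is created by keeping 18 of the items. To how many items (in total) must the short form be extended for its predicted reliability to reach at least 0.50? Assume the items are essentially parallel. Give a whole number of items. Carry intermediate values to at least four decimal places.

81

Short-form reliability: n = 18/74 = 0.2432; r_18 = n·r/(1+(n−1)r) ≈ 0.1833
Then solve for n' with r_old = 0.1833, r_target = 0.50: n' = 0.50(1 − 0.1833)/[0.1833(1 − 0.50)] = 4.4555
Items = 4.4555 × 18 ≈ 80.20 → 81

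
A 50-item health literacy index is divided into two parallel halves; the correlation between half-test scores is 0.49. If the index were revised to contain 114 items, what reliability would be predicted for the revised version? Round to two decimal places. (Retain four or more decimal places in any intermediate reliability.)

0.81

First correct the split-half correlation to full-test reliability: r_full = 2 × 0.49 / (1 + 0.49) ≈ 0.6577
Then adjust to 114 items: n = 114/50 = 2.2800
r_new = n·r_full / (1 + (n − 1)·r_full) = 1.4996 / 1.8419 ≈ 0.8142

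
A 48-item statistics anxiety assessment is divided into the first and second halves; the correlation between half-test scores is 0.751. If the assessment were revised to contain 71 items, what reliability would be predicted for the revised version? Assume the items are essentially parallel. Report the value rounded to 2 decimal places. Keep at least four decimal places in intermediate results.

0.90

Spearman-Brown correction (n = 2): r_full = 2·0.751/(1 + 0.751) = 0.8578
Length factor from 48 to 71 items: n = 71/48 = 1.4792
r_new = n·r_full / (1 + (n − 1)·r_full) = 1.2689 / 1.4111 ≈ 0.8992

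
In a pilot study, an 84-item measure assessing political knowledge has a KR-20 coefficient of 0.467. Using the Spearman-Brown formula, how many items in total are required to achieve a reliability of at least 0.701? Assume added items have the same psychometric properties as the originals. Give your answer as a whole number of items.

n = 0.701(1 − 0.467) / [0.467(1 − 0.701)]
n = 0.373633 / 0.139633 ≈ 2.6758
So the test needs 2.6758 × 84 ≈ 224.77 items; rounding up, 225.

225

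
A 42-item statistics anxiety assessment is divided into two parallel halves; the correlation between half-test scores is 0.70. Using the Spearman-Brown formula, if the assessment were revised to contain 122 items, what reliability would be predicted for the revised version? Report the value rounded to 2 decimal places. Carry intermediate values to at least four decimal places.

0.93

Spearman-Brown correction (n = 2): r_full = 2·0.70/(1 + 0.70) = 0.8235
Then adjust to 122 items: n = 122/42 = 2.9048
r_new = n·r_full / (1 + (n − 1)·r_full) = 2.3921 / 2.5686 ≈ 0.9313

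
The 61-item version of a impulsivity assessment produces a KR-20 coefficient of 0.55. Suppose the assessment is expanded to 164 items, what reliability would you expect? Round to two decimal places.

0.77

Length ratio n = 164/61 = 2.6885
Apply the Spearman-Brown prophecy formula, r' = nr / [1 + (n − 1)r]:
r_new = (2.6885 × 0.55) / (1 + (2.6885 − 1) × 0.55)
     = 1.4787 / 1.9287 = 0.7667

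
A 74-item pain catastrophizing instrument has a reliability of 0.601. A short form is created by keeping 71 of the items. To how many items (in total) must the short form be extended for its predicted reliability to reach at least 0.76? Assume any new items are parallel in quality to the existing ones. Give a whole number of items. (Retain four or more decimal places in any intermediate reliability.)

156

First, r for the 71-item form: n = 71/74 = 0.9595, so r_71 = 0.9595·0.601/(1 + (0.9595 − 1)·0.601) = 0.5910
Then solve for n' with r_old = 0.5910, r_target = 0.76: n' = 0.76(1 − 0.5910)/[0.5910(1 − 0.76)] = 2.1915
Items = 2.1915 × 71 ≈ 155.60 → 156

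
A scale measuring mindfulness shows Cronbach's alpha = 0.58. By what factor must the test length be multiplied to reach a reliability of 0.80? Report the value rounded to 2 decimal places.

2.90

n = 0.80(1 − 0.58) / [0.58(1 − 0.80)]
  = 0.3360 / 0.1160 = 2.8966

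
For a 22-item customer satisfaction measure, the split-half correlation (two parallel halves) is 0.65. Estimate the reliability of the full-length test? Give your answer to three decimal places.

0.788

The full test is twice the length of either half (n = 2).
r_full = 2(0.65) / (1 + 0.65)
       = 1.3000 / 1.6500 = 0.7879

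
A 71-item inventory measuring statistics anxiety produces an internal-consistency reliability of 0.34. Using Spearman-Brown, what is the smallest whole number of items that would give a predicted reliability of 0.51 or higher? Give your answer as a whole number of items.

144

Rearranging the Spearman-Brown formula for n,
n = r*(1 − r) / [ r (1 − r*) ]
n = [0.51 × 0.66] / [0.34 × 0.49]
  = 0.3366 / 0.1666 = 2.0204
Items needed = n × 71 = 2.0204 × 71 ≈ 143.45 → round up to 144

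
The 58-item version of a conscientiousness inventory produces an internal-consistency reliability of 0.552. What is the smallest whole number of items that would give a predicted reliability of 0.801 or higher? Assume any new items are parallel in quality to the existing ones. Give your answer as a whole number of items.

190

n = [0.801 × 0.448] / [0.552 × 0.199]
n = 0.358848 / 0.109848 ≈ 3.2668
3.2668 × 58 = 189.47 → 190 items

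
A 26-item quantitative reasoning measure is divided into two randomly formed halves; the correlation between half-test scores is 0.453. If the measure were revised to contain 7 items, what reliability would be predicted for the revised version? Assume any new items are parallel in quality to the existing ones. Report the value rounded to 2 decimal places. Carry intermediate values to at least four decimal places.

Spearman-Brown correction (n = 2): r_full = 2·0.453/(1 + 0.453) = 0.6235
Then adjust to 7 items: n = 7/26 = 0.2692
r_new = n·r_full / (1 + (n − 1)·r_full) = 0.1678 / 0.5443 ≈ 0.3083

0.31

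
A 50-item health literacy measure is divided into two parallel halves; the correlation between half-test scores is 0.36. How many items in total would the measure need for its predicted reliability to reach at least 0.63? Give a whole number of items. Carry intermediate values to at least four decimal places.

76

Corrected full-test reliability: r_full = 2 × 0.36 / (1 + 0.36) ≈ 0.5294
Solve Spearman-Brown for n: n = 0.63(1 − 0.5294) / [0.5294(1 − 0.63)] = 1.5136
Required items = 1.5136 × 50 = 75.68, so 76 items.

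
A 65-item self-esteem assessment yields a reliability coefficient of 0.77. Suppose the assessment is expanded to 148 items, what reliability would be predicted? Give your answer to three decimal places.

0.884

n = 148/65 = 2.2769
r_new = 2.2769·0.77 / [1 + (2.2769 − 1)·0.77]
     = 1.7532 / 1.9832 = 0.8840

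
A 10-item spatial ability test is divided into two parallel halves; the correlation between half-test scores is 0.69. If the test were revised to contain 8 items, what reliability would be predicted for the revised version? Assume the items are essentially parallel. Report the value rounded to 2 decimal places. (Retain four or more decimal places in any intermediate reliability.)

0.78

Spearman-Brown correction (n = 2): r_full = 2·0.69/(1 + 0.69) = 0.8166
Length factor from 10 to 8 items: n = 8/10 = 0.8000
r_new = n·r_full / (1 + (n − 1)·r_full) = 0.6533 / 0.8367 ≈ 0.7808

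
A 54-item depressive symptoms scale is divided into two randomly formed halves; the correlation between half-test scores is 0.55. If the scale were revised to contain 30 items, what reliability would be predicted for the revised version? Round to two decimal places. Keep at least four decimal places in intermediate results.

Spearman-Brown correction (n = 2): r_full = 2·0.55/(1 + 0.55) = 0.7097
Then adjust to 30 items: n = 30/54 = 0.5556
r_new = n·r_full / (1 + (n − 1)·r_full) = 0.3943 / 0.6846 ≈ 0.5760

0.58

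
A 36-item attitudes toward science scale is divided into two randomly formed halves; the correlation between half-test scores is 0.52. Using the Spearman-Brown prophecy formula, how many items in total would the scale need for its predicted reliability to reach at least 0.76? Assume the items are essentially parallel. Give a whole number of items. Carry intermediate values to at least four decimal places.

53

Corrected full-test reliability: r_full = 2 × 0.52 / (1 + 0.52) ≈ 0.6842
n = r_tgt(1 − r_full) / [r_full(1 − r_tgt)] = 0.76 × 0.3158 / (0.6842 × 0.24) ≈ 1.4616
Items = 1.4616 × 36 ≈ 52.62 → 53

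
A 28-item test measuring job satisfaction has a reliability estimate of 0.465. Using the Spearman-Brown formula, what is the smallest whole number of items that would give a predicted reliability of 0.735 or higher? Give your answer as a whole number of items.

Invert Spearman-Brown to solve for n:
n = r*(1 − r) / [ r (1 − r*) ]
n = 0.735 × (1 − 0.465) / [ 0.465 × (1 − 0.735) ]
  = 0.393225 / 0.123225 = 3.1911
So the test needs 3.1911 × 28 ≈ 89.35 items; rounding up, 90.

90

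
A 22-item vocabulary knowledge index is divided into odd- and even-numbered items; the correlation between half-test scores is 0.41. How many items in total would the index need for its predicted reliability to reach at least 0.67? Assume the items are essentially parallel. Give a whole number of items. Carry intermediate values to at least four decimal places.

r_full = 2(0.41)/(1 + 0.41) = 0.5816
Solve Spearman-Brown for n: n = 0.67(1 − 0.5816) / [0.5816(1 − 0.67)] = 1.4606
Required items = 1.4606 × 22 = 32.13, so 33 items.

33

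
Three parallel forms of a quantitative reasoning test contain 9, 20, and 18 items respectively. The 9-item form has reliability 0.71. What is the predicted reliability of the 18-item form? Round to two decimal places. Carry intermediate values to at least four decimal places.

0.83

Only the ratio of lengths matters: n = 18/9 = 2.0000
r_{18} = n·r / (1 + (n − 1)·r) = 1.4200 / 1.7100 ≈ 0.8304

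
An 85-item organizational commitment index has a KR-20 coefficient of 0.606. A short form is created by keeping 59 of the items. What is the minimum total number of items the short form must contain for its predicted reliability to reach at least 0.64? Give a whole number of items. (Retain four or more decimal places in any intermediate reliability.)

Short-form reliability: n = 59/85 = 0.6941; r_59 = n·r/(1+(n−1)r) ≈ 0.5163
Then solve for n' with r_old = 0.5163, r_target = 0.64: n' = 0.64(1 − 0.5163)/[0.5163(1 − 0.64)] = 1.6655
Total items = 1.6655 × 59 = 98.26, rounded up to 99.

99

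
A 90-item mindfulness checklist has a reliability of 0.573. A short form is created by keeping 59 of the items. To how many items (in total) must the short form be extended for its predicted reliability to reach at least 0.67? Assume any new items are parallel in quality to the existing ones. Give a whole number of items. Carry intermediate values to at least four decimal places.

First, r for the 59-item form: n = 59/90 = 0.6556, so r_59 = 0.6556·0.573/(1 + (0.6556 − 1)·0.573) = 0.4680
Length factor from the short form to reach 0.67: n' = 0.67(1 − 0.4680) / [0.4680(1 − 0.67)] ≈ 2.3080
Total items = 2.3080 × 59 = 136.17, rounded up to 137.

137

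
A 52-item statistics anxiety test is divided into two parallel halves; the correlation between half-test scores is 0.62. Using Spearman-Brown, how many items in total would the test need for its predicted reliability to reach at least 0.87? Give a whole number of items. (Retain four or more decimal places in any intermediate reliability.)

107

r_full = 2(0.62)/(1 + 0.62) = 0.7654
n = r_tgt(1 − r_full) / [r_full(1 − r_tgt)] = 0.87 × 0.2346 / (0.7654 × 0.13) ≈ 2.0512
Required items = 2.0512 × 52 = 106.66, so 107 items.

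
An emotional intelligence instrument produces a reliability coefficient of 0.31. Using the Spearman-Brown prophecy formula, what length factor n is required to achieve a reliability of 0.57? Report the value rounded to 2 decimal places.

n = 0.57 × (1 − 0.31) / [ 0.31 × (1 − 0.57) ]
n = 0.3933 / 0.1333 ≈ 2.9505

2.95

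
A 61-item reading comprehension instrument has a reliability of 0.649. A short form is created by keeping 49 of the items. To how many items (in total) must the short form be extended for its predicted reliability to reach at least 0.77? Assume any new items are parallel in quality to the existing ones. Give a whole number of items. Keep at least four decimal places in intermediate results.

First, r for the 49-item form: n = 49/61 = 0.8033, so r_49 = 0.8033·0.649/(1 + (0.8033 − 1)·0.649) = 0.5976
Length factor from the short form to reach 0.77: n' = 0.77(1 − 0.5976) / [0.5976(1 − 0.77)] ≈ 2.2543
Items = 2.2543 × 49 ≈ 110.46 → 111

111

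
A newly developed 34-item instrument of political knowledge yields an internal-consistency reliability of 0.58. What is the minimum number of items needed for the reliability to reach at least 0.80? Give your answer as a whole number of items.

n = 0.80(1 − 0.58) / [0.58(1 − 0.80)]
  = 0.3360 / 0.1160 = 2.8966
2.8966 × 34 = 98.48 → 99 items

99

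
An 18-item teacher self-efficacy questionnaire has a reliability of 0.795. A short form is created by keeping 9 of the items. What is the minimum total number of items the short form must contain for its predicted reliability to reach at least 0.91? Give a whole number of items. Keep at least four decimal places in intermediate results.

Short-form reliability: n = 9/18 = 0.5000; r_9 = n·r/(1+(n−1)r) ≈ 0.6598
Length factor from the short form to reach 0.91: n' = 0.91(1 − 0.6598) / [0.6598(1 − 0.91)] ≈ 5.2134
Items = 5.2134 × 9 ≈ 46.92 → 47

47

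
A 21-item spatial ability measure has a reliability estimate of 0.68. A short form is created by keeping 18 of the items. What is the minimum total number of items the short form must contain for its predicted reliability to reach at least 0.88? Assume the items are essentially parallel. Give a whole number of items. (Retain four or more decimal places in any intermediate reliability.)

73

Short-form reliability: n = 18/21 = 0.8571; r_18 = n·r/(1+(n−1)r) ≈ 0.6456
Then solve for n' with r_old = 0.6456, r_target = 0.88: n' = 0.88(1 − 0.6456)/[0.6456(1 − 0.88)] = 4.0256
Total items = 4.0256 × 18 = 72.46, rounded up to 73.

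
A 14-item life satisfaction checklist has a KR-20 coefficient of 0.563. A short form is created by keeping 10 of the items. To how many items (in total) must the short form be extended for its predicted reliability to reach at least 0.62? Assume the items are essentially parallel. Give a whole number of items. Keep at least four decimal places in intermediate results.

18

First, r for the 10-item form: n = 10/14 = 0.7143, so r_10 = 0.7143·0.563/(1 + (0.7143 − 1)·0.563) = 0.4792
Length factor from the short form to reach 0.62: n' = 0.62(1 − 0.4792) / [0.4792(1 − 0.62)] ≈ 1.7732
Items = 1.7732 × 10 ≈ 17.73 → 18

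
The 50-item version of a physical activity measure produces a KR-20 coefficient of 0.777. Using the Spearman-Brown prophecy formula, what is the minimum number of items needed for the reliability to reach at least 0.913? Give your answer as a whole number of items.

Rearranging the Spearman-Brown formula for n,
n = r*(1 − r) / [ r (1 − r*) ]
n = [0.913 × 0.223] / [0.777 × 0.087]
  = 0.203599 / 0.067599 = 3.0119
Items needed = n × 50 = 3.0119 × 50 ≈ 150.59 → round up to 151

151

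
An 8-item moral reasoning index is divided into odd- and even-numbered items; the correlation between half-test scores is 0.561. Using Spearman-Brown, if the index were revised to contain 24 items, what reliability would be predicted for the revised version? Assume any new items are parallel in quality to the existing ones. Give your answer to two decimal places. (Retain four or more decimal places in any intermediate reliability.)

0.88

First correct the split-half correlation to full-test reliability: r_full = 2 × 0.561 / (1 + 0.561) ≈ 0.7188
Length factor from 8 to 24 items: n = 24/8 = 3.0000
r_new = n·r_full / (1 + (n − 1)·r_full) = 2.1564 / 2.4376 ≈ 0.8846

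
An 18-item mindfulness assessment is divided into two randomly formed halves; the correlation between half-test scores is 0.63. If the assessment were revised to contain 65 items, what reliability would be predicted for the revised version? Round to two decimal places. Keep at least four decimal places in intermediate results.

Full-test reliability from the split-half r: r_full = 2(0.63)/(1 + 0.63) = 0.7730
Then adjust to 65 items: n = 65/18 = 3.6111
r_new = n·r_full / (1 + (n − 1)·r_full) = 2.7914 / 3.0184 ≈ 0.9248

0.92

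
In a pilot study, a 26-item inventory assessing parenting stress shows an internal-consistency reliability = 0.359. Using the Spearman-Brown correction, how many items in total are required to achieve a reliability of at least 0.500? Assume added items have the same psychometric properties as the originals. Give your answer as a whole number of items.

47

n = [0.500 × 0.641] / [0.359 × 0.500]
  = 0.320500 / 0.179500 = 1.7855
1.7855 × 26 = 46.42 → 47 items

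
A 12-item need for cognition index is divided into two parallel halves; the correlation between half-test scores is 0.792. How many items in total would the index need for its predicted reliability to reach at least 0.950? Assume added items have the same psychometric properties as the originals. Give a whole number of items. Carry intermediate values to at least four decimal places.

Corrected full-test reliability: r_full = 2 × 0.792 / (1 + 0.792) ≈ 0.8839
Solve Spearman-Brown for n: n = 0.950(1 − 0.8839) / [0.8839(1 − 0.950)] = 2.4956
Required items = 2.4956 × 12 = 29.95, so 30 items.

30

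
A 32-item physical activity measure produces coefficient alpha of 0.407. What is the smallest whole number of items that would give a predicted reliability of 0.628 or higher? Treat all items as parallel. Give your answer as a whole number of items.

Spearman-Brown solved for the length factor n:
n = r*(1 − r) / [ r (1 − r*) ]
n = 0.628(1 − 0.407) / [0.407(1 − 0.628)]
  = 0.372404 / 0.151404 = 2.4597
Items needed = n × 32 = 2.4597 × 32 ≈ 78.71 → round up to 79

79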